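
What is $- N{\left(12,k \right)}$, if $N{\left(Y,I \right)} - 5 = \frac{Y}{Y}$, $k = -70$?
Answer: $-6$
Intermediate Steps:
$N{\left(Y,I \right)} = 6$ ($N{\left(Y,I \right)} = 5 + \frac{Y}{Y} = 5 + 1 = 6$)
$- N{\left(12,k \right)} = \left(-1\right) 6 = -6$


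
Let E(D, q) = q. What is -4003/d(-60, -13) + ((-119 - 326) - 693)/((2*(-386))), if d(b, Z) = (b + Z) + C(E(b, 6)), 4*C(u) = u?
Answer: 3171683/55198 ≈ 57.460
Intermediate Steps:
C(u) = u/4
d(b, Z) = 3/2 + Z + b (d(b, Z) = (b + Z) + (¼)*6 = (Z + b) + 3/2 = 3/2 + Z + b)
-4003/d(-60, -13) + ((-119 - 326) - 693)/((2*(-386))) = -4003/(3/2 - 13 - 60) + ((-119 - 326) - 693)/((2*(-386))) = -4003/(-143/2) + (-445 - 693)/(-772) = -4003*(-2/143) - 1138*(-1/772) = 8006/143 + 569/386 = 3171683/55198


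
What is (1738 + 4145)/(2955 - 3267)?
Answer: -1961/104 ≈ -18.856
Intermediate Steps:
(1738 + 4145)/(2955 - 3267) = 5883/(-312) = 5883*(-1/312) = -1961/104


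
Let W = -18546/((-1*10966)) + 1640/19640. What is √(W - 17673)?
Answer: I*√128075523362360819/2692153 ≈ 132.93*I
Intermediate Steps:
W = 4777846/2692153 (W = -18546/(-10966) + 1640*(1/19640) = -18546*(-1/10966) + 41/491 = 9273/5483 + 41/491 = 4777846/2692153 ≈ 1.7747)
√(W - 17673) = √(4777846/2692153 - 17673) = √(-47573642123/2692153) = I*√128075523362360819/2692153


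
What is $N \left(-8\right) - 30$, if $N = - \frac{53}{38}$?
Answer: $- \frac{358}{19} \approx -18.842$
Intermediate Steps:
$N = - \frac{53}{38}$ ($N = \left(-53\right) \frac{1}{38} = - \frac{53}{38} \approx -1.3947$)
$N \left(-8\right) - 30 = \left(- \frac{53}{38}\right) \left(-8\right) - 30 = \frac{212}{19} - 30 = - \frac{358}{19}$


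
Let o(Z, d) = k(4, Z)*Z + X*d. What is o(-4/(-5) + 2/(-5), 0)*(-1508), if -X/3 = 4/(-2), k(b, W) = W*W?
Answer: -12064/125 ≈ -96.512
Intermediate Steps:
k(b, W) = W²
X = 6 (X = -12/(-2) = -12*(-1)/2 = -3*(-2) = 6)
o(Z, d) = Z³ + 6*d (o(Z, d) = Z²*Z + 6*d = Z³ + 6*d)
o(-4/(-5) + 2/(-5), 0)*(-1508) = ((-4/(-5) + 2/(-5))³ + 6*0)*(-1508) = ((-4*(-⅕) + 2*(-⅕))³ + 0)*(-1508) = ((⅘ - ⅖)³ + 0)*(-1508) = ((⅖)³ + 0)*(-1508) = (8/125 + 0)*(-1508) = (8/125)*(-1508) = -12064/125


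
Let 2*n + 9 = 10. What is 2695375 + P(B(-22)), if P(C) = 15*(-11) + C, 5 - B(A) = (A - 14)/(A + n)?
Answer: 115894173/43 ≈ 2.6952e+6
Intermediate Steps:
n = ½ (n = -9/2 + (½)*10 = -9/2 + 5 = ½ ≈ 0.50000)
B(A) = 5 - (-14 + A)/(½ + A) (B(A) = 5 - (A - 14)/(A + ½) = 5 - (-14 + A)/(½ + A))
P(C) = -165 + C
2695375 + P(B(-22)) = 2695375 + (-165 + (33 + 8*(-22))/(1 + 2*(-22))) = 2695375 + (-165 + (33 - 176)/(1 - 44)) = 2695375 + (-165 - 143/(-43)) = 2695375 + (-165 - 1/43*(-143)) = 2695375 + (-165 + 143/43) = 2695375 - 6952/43 = 115894173/43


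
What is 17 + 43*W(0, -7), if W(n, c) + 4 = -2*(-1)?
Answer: -69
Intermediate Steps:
W(n, c) = -2 (W(n, c) = -4 - 2*(-1) = -4 + 2 = -2)
17 + 43*W(0, -7) = 17 + 43*(-2) = 17 - 86 = -69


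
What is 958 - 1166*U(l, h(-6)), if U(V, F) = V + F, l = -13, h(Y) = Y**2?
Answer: -25860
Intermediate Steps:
U(V, F) = F + V
958 - 1166*U(l, h(-6)) = 958 - 1166*((-6)**2 - 13) = 958 - 1166*(36 - 13) = 958 - 1166*23 = 958 - 26818 = -25860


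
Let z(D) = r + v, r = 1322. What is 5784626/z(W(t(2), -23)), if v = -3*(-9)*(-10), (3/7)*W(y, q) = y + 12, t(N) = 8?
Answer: 2892313/526 ≈ 5498.7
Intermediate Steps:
W(y, q) = 28 + 7*y/3 (W(y, q) = 7*(y + 12)/3 = 7*(12 + y)/3 = 28 + 7*y/3)
v = -270 (v = 27*(-10) = -270)
z(D) = 1052 (z(D) = 1322 - 270 = 1052)
5784626/z(W(t(2), -23)) = 5784626/1052 = 5784626*(1/1052) = 2892313/526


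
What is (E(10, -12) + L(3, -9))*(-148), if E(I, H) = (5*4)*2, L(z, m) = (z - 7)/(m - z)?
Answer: -17908/3 ≈ -5969.3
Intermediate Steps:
L(z, m) = (-7 + z)/(m - z)
E(I, H) = 40 (E(I, H) = 20*2 = 40)
(E(10, -12) + L(3, -9))*(-148) = (40 + (-7 + 3)/(-9 - 1*3))*(-148) = (40 - 4/(-9 - 3))*(-148) = (40 - 4/(-12))*(-148) = (40 - 1/12*(-4))*(-148) = (40 + 1/3)*(-148) = (121/3)*(-148) = -17908/3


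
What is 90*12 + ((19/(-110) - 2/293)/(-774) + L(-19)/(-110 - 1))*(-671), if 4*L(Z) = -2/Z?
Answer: 573941703583/531425820 ≈ 1080.0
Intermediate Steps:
L(Z) = -1/(2*Z) (L(Z) = (-2/Z)/4 = -1/(2*Z))
90*12 + ((19/(-110) - 2/293)/(-774) + L(-19)/(-110 - 1))*(-671) = 90*12 + ((19/(-110) - 2/293)/(-774) + (-½/(-19))/(-110 - 1))*(-671) = 1080 + ((19*(-1/110) - 2*1/293)*(-1/774) - ½*(-1/19)/(-111))*(-671) = 1080 + ((-19/110 - 2/293)*(-1/774) + (1/38)*(-1/111))*(-671) = 1080 + (-5787/32230*(-1/774) - 1/4218)*(-671) = 1080 + (643/2771780 - 1/4218)*(-671) = 1080 - 29803/5845684020*(-671) = 1080 + 1817983/531425820 = 573941703583/531425820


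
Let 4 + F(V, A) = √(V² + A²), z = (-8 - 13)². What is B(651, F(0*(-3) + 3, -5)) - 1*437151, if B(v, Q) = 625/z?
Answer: -192782966/441 ≈ -4.3715e+5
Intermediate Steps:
z = 441 (z = (-21)² = 441)
F(V, A) = -4 + √(A² + V²) (F(V, A) = -4 + √(V² + A²) = -4 + √(A² + V²))
B(v, Q) = 625/441
B(651, F(0*(-3) + 3, -5)) - 1*437151 = 625/441 - 1*437151 = 625/441 - 437151 = -192782966/441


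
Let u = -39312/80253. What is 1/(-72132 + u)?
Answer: -8917/643205412 ≈ -1.3863e-5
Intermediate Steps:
u = -4368/8917 (u = -39312*1/80253 = -4368/8917 ≈ -0.48985)
1/(-72132 + u) = 1/(-72132 - 4368/8917) = 1/(-643205412/8917) = -8917/643205412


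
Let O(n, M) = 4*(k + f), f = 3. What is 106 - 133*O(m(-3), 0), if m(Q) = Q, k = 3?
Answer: -3086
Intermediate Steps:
O(n, M) = 24 (O(n, M) = 4*(3 + 3) = 4*6 = 24)
106 - 133*O(m(-3), 0) = 106 - 133*24 = 106 - 3192 = -3086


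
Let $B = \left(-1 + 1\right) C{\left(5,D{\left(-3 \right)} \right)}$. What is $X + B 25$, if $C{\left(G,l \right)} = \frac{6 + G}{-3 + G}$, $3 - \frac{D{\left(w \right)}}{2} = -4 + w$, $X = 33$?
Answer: $33$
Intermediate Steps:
$D{\left(w \right)} = 14 - 2 w$ ($D{\left(w \right)} = 6 - 2 \left(-4 + w\right) = 6 - \left(-8 + 2 w\right) = 14 - 2 w$)
$C{\left(G,l \right)} = \frac{6 + G}{-3 + G}$
$B = 0$ ($B = \left(-1 + 1\right) \frac{6 + 5}{-3 + 5} = 0 \cdot \frac{1}{2} \cdot 11 = 0 \cdot \frac{11}{2} = 0$)
$X + B 25 = 33 + 0 \cdot 25 = 33 + 0 = 33$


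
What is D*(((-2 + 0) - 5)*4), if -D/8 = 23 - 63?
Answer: -8960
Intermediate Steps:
D = 320 (D = -8*(23 - 63) = -8*(-40) = 320)
D*(((-2 + 0) - 5)*4) = 320*(((-2 + 0) - 5)*4) = 320*((-2 - 5)*4) = 320*(-7*4) = 320*(-28) = -8960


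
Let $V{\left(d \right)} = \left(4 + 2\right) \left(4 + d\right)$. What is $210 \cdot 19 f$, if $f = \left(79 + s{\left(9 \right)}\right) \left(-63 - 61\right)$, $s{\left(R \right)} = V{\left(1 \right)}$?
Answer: $-53928840$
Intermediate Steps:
$V{\left(d \right)} = 24 + 6 d$ ($V{\left(d \right)} = 6 \left(4 + d\right) = 24 + 6 d$)
$s{\left(R \right)} = 30$ ($s{\left(R \right)} = 24 + 6 \cdot 1 = 24 + 6 = 30$)
$f = -13516$ ($f = \left(79 + 30\right) \left(-63 - 61\right) = 109 \left(-124\right) = -13516$)
$210 \cdot 19 f = 210 \cdot 19 \left(-13516\right) = 3990 \left(-13516\right) = -53928840$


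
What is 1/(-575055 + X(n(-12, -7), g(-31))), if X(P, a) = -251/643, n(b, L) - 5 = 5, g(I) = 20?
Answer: -643/369760616 ≈ -1.7390e-6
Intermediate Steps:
n(b, L) = 10 (n(b, L) = 5 + 5 = 10)
X(P, a) = -251/643 (X(P, a) = -251*1/643 = -251/643)
1/(-575055 + X(n(-12, -7), g(-31))) = 1/(-575055 - 251/643) = 1/(-369760616/643) = -643/369760616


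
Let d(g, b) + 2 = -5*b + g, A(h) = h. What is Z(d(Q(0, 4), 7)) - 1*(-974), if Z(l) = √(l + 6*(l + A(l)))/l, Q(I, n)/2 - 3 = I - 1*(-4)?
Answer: 974 - I*√299/23 ≈ 974.0 - 0.75181*I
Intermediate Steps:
Q(I, n) = 14 + 2*I (Q(I, n) = 6 + 2*(I - 1*(-4)) = 6 + 2*(I + 4) = 6 + 2*(4 + I) = 6 + (8 + 2*I) = 14 + 2*I)
d(g, b) = -2 + g - 5*b (d(g, b) = -2 + (-5*b + g) = -2 + (g - 5*b) = -2 + g - 5*b)
Z(l) = √13/√l (Z(l) = √(l + 6*(l + l))/l = √(l + 6*(2*l))/l = √(l + 12*l)/l = √(13*l)/l = (√13*√l)/l = √13/√l)
Z(d(Q(0, 4), 7)) - 1*(-974) = √13/√(-2 + (14 + 2*0) - 5*7) - 1*(-974) = √13/√(-2 + (14 + 0) - 35) + 974 = √13/√(-2 + 14 - 35) + 974 = √13/√(-23) + 974 = √13*(-I*√23/23) + 974 = -I*√299/23 + 974 = 974 - I*√299/23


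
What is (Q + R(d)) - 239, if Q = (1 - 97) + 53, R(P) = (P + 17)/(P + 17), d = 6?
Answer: -281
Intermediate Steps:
R(P) = 1 (R(P) = (17 + P)/(17 + P) = 1)
Q = -43 (Q = -96 + 53 = -43)
(Q + R(d)) - 239 = (-43 + 1) - 239 = -42 - 239 = -281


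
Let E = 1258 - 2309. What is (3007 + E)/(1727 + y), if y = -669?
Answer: 978/529 ≈ 1.8488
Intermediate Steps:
E = -1051
(3007 + E)/(1727 + y) = (3007 - 1051)/(1727 - 669) = 1956/1058 = 1956*(1/1058) = 978/529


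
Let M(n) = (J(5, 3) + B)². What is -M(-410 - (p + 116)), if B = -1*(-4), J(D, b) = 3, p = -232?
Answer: -49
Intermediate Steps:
B = 4
M(n) = 49 (M(n) = (3 + 4)² = 7² = 49)
-M(-410 - (p + 116)) = -1*49 = -49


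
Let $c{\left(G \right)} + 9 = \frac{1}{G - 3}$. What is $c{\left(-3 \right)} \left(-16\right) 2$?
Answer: $\frac{880}{3} \approx 293.33$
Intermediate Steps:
$c{\left(G \right)} = -9 + \frac{1}{-3 + G}$ ($c{\left(G \right)} = -9 + \frac{1}{G - 3} = -9 + \frac{1}{-3 + G}$)
$c{\left(-3 \right)} \left(-16\right) 2 = \frac{28 - -27}{-3 - 3} \left(-16\right) 2 = \frac{28 + 27}{-6} \left(-16\right) 2 = \left(- \frac{1}{6}\right) 55 \left(-16\right) 2 = \left(- \frac{55}{6}\right) \left(-16\right) 2 = \frac{440}{3} \cdot 2 = \frac{880}{3}$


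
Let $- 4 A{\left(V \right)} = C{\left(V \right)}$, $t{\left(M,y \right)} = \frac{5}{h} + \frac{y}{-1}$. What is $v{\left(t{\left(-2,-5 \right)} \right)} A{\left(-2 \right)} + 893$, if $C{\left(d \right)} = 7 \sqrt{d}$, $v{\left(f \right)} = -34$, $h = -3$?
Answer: $893 + \frac{119 i \sqrt{2}}{2} \approx 893.0 + 84.146 i$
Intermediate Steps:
$t{\left(M,y \right)} = - \frac{5}{3} - y$ ($t{\left(M,y \right)} = \frac{5}{-3} + \frac{y}{-1} = 5 \left(- \frac{1}{3}\right) + y \left(-1\right) = - \frac{5}{3} - y$)
$A{\left(V \right)} = - \frac{7 \sqrt{V}}{4}$
$v{\left(t{\left(-2,-5 \right)} \right)} A{\left(-2 \right)} + 893 = - 34 \left(- \frac{7 \sqrt{-2}}{4}\right) + 893 = - 34 \left(- \frac{7 i \sqrt{2}}{4}\right) + 893 = \frac{119 i \sqrt{2}}{2} + 893 = 893 + \frac{119 i \sqrt{2}}{2}$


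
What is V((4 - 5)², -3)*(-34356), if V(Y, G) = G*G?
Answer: -309204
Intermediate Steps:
V(Y, G) = G²
V((4 - 5)², -3)*(-34356) = (-3)²*(-34356) = 9*(-34356) = -309204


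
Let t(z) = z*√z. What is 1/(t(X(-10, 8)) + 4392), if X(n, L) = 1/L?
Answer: 2248704/9876307967 - 16*√2/9876307967 ≈ 0.00022768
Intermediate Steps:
t(z) = z^(3/2)
1/(t(X(-10, 8)) + 4392) = 1/((1/8)^(3/2) + 4392) = 1/((⅛)^(3/2) + 4392) = 1/(√2/32 + 4392) = 1/(4392 + √2/32)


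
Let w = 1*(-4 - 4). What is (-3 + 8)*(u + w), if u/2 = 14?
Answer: 100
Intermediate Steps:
w = -8 (w = 1*(-8) = -8)
u = 28 (u = 2*14 = 28)
(-3 + 8)*(u + w) = (-3 + 8)*(28 - 8) = 5*20 = 100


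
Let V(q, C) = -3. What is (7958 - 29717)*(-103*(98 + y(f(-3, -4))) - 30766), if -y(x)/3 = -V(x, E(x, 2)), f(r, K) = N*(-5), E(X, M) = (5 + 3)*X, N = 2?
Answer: 868902147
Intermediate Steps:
E(X, M) = 8*X
f(r, K) = -10 (f(r, K) = 2*(-5) = -10)
y(x) = -9 (y(x) = -(-3)*(-3) = -3*3 = -9)
(7958 - 29717)*(-103*(98 + y(f(-3, -4))) - 30766) = (7958 - 29717)*(-103*(98 - 9) - 30766) = -21759*(-103*89 - 30766) = -21759*(-9167 - 30766) = -21759*(-39933) = 868902147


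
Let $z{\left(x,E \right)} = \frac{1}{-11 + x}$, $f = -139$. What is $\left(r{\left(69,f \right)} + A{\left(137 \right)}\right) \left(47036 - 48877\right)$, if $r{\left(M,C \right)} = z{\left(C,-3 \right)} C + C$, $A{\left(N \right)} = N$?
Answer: $\frac{296401}{150} \approx 1976.0$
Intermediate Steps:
$r{\left(M,C \right)} = C + \frac{C}{-11 + C}$ ($r{\left(M,C \right)} = \frac{C}{-11 + C} + C = C + \frac{C}{-11 + C}$)
$\left(r{\left(69,f \right)} + A{\left(137 \right)}\right) \left(47036 - 48877\right) = \left(- \frac{139 \left(-10 - 139\right)}{-11 - 139} + 137\right) \left(47036 - 48877\right) = \left(\left(-139\right) \frac{1}{-150} \left(-149\right) + 137\right) \left(-1841\right) = \left(\left(-139\right) \left(- \frac{1}{150}\right) \left(-149\right) + 137\right) \left(-1841\right) = \left(- \frac{20711}{150} + 137\right) \left(-1841\right) = \left(- \frac{161}{150}\right) \left(-1841\right) = \frac{296401}{150}$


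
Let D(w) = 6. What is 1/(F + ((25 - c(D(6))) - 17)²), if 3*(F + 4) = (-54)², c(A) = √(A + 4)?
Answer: 521/541602 + 4*√10/270801 ≈ 0.0010087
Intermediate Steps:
c(A) = √(4 + A)
F = 968 (F = -4 + (⅓)*(-54)² = -4 + (⅓)*2916 = -4 + 972 = 968)
1/(F + ((25 - c(D(6))) - 17)²) = 1/(968 + ((25 - √(4 + 6)) - 17)²) = 1/(968 + ((25 - √10) - 17)²) = 1/(968 + (8 - √10)²)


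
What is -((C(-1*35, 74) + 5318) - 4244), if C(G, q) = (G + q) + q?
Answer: -1187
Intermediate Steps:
C(G, q) = G + 2*q
-((C(-1*35, 74) + 5318) - 4244) = -(((-1*35 + 2*74) + 5318) - 4244) = -(((-35 + 148) + 5318) - 4244) = -((113 + 5318) - 4244) = -(5431 - 4244) = -1*1187 = -1187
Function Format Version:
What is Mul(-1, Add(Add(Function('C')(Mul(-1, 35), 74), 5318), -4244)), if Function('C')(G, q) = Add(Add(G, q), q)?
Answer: -1187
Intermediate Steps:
Function('C')(G, q) = Add(G, Mul(2, q))
Mul(-1, Add(Add(Function('C')(Mul(-1, 35), 74), 5318), -4244)) = Mul(-1, Add(Add(Add(Mul(-1, 35), Mul(2, 74)), 5318), -4244)) = Mul(-1, Add(Add(Add(-35, 148), 5318), -4244)) = Mul(-1, Add(Add(113, 5318), -4244)) = Mul(-1, Add(5431, -4244)) = Mul(-1, 1187) = -1187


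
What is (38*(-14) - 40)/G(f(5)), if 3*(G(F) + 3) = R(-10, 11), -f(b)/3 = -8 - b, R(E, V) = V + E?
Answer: 429/2 ≈ 214.50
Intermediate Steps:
R(E, V) = E + V
f(b) = 24 + 3*b (f(b) = -3*(-8 - b) = 24 + 3*b)
G(F) = -8/3 (G(F) = -3 + (-10 + 11)/3 = -3 + (⅓)*1 = -3 + ⅓ = -8/3)
(38*(-14) - 40)/G(f(5)) = (38*(-14) - 40)/(-8/3) = (-532 - 40)*(-3/8) = -572*(-3/8) = 429/2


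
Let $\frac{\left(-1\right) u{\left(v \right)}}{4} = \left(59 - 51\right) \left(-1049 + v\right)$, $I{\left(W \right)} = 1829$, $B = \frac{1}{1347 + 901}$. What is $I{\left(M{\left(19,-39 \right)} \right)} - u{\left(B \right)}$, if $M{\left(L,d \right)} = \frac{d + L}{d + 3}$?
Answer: $- \frac{8918655}{281} \approx -31739.0$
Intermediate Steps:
$M{\left(L,d \right)} = \frac{L + d}{3 + d}$
$B = \frac{1}{2248} \approx 0.00044484$
$u{\left(v \right)} = 33568 - 32 v$ ($u{\left(v \right)} = - 4 \left(59 - 51\right) \left(-1049 + v\right) = - 4 \cdot 8 \left(-1049 + v\right) = - 4 \left(-8392 + 8 v\right) = 33568 - 32 v$)
$I{\left(M{\left(19,-39 \right)} \right)} - u{\left(B \right)} = 1829 - \left(33568 - \frac{4}{281}\right) = 1829 - \frac{9432604}{281} = - \frac{8918655}{281}$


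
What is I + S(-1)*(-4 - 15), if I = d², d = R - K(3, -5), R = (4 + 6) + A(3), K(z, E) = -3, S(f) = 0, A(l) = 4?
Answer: 289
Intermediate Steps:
R = 14 (R = (4 + 6) + 4 = 10 + 4 = 14)
d = 17 (d = 14 - 1*(-3) = 14 + 3 = 17)
I = 289 (I = 17² = 289)
I + S(-1)*(-4 - 15) = 289 + 0*(-4 - 15) = 289 + 0*(-19) = 289 + 0 = 289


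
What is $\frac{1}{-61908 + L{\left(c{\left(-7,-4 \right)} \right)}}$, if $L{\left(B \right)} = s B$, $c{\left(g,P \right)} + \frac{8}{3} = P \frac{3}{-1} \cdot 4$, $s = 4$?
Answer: $- \frac{3}{185180} \approx -1.62 \cdot 10^{-5}$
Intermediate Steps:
$c{\left(g,P \right)} = - \frac{8}{3} - 12 P$ ($c{\left(g,P \right)} = - \frac{8}{3} + P \frac{3}{-1} \cdot 4 = - \frac{8}{3} + P 3 \left(-1\right) 4 = - \frac{8}{3} + P \left(-3\right) 4 = - \frac{8}{3} + - 3 P 4 = - \frac{8}{3} - 12 P$)
$L{\left(B \right)} = 4 B$
$\frac{1}{-61908 + L{\left(c{\left(-7,-4 \right)} \right)}} = \frac{1}{-61908 + 4 \left(- \frac{8}{3} - -48\right)} = \frac{1}{-61908 + 4 \left(- \frac{8}{3} + 48\right)} = \frac{1}{-61908 + 4 \cdot \frac{136}{3}} = \frac{1}{-61908 + \frac{544}{3}} = \frac{1}{- \frac{185180}{3}} = - \frac{3}{185180}$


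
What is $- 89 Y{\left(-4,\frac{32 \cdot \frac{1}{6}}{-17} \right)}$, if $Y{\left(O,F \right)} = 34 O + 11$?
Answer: $11125$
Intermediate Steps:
$Y{\left(O,F \right)} = 11 + 34 O$
$- 89 Y{\left(-4,\frac{32 \cdot \frac{1}{6}}{-17} \right)} = - 89 \left(11 + 34 \left(-4\right)\right) = - 89 \left(11 - 136\right) = \left(-89\right) \left(-125\right) = 11125$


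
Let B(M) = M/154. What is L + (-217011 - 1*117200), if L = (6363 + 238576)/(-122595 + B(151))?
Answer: -6309767276675/18879479 ≈ -3.3421e+5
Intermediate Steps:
B(M) = M/154 (B(M) = M*(1/154) = M/154)
L = -37720606/18879479 (L = (6363 + 238576)/(-122595 + (1/154)*151) = 244939/(-122595 + 151/154) = 244939/(-18879479/154) = 244939*(-154/18879479) = -37720606/18879479 ≈ -1.9980)
L + (-217011 - 1*117200) = -37720606/18879479 + (-217011 - 1*117200) = -37720606/18879479 + (-217011 - 117200) = -37720606/18879479 - 334211 = -6309767276675/18879479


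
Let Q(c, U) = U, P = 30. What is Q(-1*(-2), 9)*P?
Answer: 270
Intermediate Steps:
Q(-1*(-2), 9)*P = 9*30 = 270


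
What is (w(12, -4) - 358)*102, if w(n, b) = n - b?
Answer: -34884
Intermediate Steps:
(w(12, -4) - 358)*102 = ((12 - 1*(-4)) - 358)*102 = ((12 + 4) - 358)*102 = (16 - 358)*102 = -342*102 = -34884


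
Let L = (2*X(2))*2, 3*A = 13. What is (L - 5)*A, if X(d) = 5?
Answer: 65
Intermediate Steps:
A = 13/3 (A = (⅓)*13 = 13/3 ≈ 4.3333)
L = 20 (L = (2*5)*2 = 10*2 = 20)
(L - 5)*A = (20 - 5)*(13/3) = 15*(13/3) = 65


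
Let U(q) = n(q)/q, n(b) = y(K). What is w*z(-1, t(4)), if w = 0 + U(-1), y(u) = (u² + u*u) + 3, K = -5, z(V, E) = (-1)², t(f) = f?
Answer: -53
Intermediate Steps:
z(V, E) = 1
y(u) = 3 + 2*u² (y(u) = (u² + u²) + 3 = 2*u² + 3 = 3 + 2*u²)
n(b) = 53 (n(b) = 3 + 2*(-5)² = 3 + 2*25 = 3 + 50 = 53)
U(q) = 53/q
w = -53 (w = 0 + 53/(-1) = 0 + 53*(-1) = 0 - 53 = -53)
w*z(-1, t(4)) = -53*1 = -53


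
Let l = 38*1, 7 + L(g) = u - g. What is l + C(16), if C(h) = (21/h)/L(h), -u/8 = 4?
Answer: 33419/880 ≈ 37.976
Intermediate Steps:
u = -32 (u = -8*4 = -32)
L(g) = -39 - g (L(g) = -7 + (-32 - g) = -39 - g)
C(h) = 21/(h*(-39 - h)) (C(h) = (21/h)/(-39 - h) = 21/(h*(-39 - h)))
l = 38
l + C(16) = 38 - 21/(16*(39 + 16)) = 38 - 21*1/16/55 = 38 - 21*1/16*1/55 = 38 - 21/880 = 33419/880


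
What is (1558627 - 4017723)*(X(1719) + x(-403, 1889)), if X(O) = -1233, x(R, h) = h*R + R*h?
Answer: 3747089334632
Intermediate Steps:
x(R, h) = 2*R*h (x(R, h) = R*h + R*h = 2*R*h)
(1558627 - 4017723)*(X(1719) + x(-403, 1889)) = (1558627 - 4017723)*(-1233 + 2*(-403)*1889) = -2459096*(-1233 - 1522534) = -2459096*(-1523767) = 3747089334632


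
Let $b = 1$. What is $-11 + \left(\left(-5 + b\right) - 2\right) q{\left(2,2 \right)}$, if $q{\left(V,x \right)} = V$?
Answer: $-23$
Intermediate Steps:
$-11 + \left(\left(-5 + b\right) - 2\right) q{\left(2,2 \right)} = -11 + \left(\left(-5 + 1\right) - 2\right) 2 = -11 + \left(-4 - 2\right) 2 = -11 - 12 = -23$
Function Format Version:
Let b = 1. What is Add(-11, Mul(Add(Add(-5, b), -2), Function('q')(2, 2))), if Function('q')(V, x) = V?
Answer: -23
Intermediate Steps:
Add(-11, Mul(Add(Add(-5, b), -2), Function('q')(2, 2))) = Add(-11, Mul(Add(Add(-5, 1), -2), 2)) = Add(-11, Mul(Add(-4, -2), 2)) = Add(-11, Mul(-6, 2)) = Add(-11, -12) = -23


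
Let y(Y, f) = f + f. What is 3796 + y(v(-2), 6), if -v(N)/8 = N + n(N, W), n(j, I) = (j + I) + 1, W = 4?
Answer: 3808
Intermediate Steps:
n(j, I) = 1 + I + j (n(j, I) = (I + j) + 1 = 1 + I + j)
v(N) = -40 - 16*N (v(N) = -8*(N + (1 + 4 + N)) = -8*(N + (5 + N)) = -8*(5 + 2*N) = -40 - 16*N)
y(Y, f) = 2*f
3796 + y(v(-2), 6) = 3796 + 2*6 = 3796 + 12 = 3808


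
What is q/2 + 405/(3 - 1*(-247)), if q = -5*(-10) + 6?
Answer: 1481/50 ≈ 29.620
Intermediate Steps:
q = 56 (q = 50 + 6 = 56)
q/2 + 405/(3 - 1*(-247)) = 56/2 + 405/(3 - 1*(-247)) = 56*(½) + 405/(3 + 247) = 28 + 405/250 = 28 + 405*(1/250) = 28 + 81/50 = 1481/50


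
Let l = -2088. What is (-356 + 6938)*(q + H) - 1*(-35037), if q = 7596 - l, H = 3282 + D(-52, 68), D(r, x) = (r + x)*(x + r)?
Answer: 87062241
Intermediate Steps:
D(r, x) = (r + x)² (D(r, x) = (r + x)*(r + x) = (r + x)²)
H = 3538 (H = 3282 + (-52 + 68)² = 3282 + 16² = 3282 + 256 = 3538)
q = 9684 (q = 7596 - 1*(-2088) = 7596 + 2088 = 9684)
(-356 + 6938)*(q + H) - 1*(-35037) = (-356 + 6938)*(9684 + 3538) - 1*(-35037) = 6582*13222 + 35037 = 87027204 + 35037 = 87062241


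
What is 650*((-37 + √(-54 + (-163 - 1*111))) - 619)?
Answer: -426400 + 1300*I*√82 ≈ -4.264e+5 + 11772.0*I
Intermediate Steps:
650*((-37 + √(-54 + (-163 - 1*111))) - 619) = 650*((-37 + √(-54 + (-163 - 111))) - 619) = 650*((-37 + √(-54 - 274)) - 619) = 650*((-37 + √(-328)) - 619) = 650*((-37 + 2*I*√82) - 619) = 650*(-656 + 2*I*√82) = -426400 + 1300*I*√82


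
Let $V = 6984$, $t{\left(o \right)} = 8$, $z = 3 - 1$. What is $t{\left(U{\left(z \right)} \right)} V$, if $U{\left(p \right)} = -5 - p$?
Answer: $55872$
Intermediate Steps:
$z = 2$ ($z = 3 - 1 = 2$)
$t{\left(U{\left(z \right)} \right)} V = 8 \cdot 6984 = 55872$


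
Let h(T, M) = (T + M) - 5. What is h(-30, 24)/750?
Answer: -11/750 ≈ -0.014667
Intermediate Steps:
h(T, M) = -5 + M + T (h(T, M) = (M + T) - 5 = -5 + M + T)
h(-30, 24)/750 = (-5 + 24 - 30)/750 = -11*1/750 = -11/750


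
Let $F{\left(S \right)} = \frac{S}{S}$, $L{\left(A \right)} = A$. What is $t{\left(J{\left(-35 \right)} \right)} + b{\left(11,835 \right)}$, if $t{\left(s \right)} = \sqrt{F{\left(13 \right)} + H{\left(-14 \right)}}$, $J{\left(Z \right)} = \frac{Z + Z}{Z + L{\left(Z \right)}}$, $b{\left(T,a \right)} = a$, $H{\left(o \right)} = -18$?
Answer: $835 + i \sqrt{17} \approx 835.0 + 4.1231 i$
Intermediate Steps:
$F{\left(S \right)} = 1$
$J{\left(Z \right)} = 1$ ($J{\left(Z \right)} = \frac{Z + Z}{Z + Z} = \frac{2 Z}{2 Z} = 2 Z \frac{1}{2 Z} = 1$)
$t{\left(s \right)} = i \sqrt{17}$ ($t{\left(s \right)} = \sqrt{1 - 18} = \sqrt{-17} = i \sqrt{17}$)
$t{\left(J{\left(-35 \right)} \right)} + b{\left(11,835 \right)} = i \sqrt{17} + 835 = 835 + i \sqrt{17}$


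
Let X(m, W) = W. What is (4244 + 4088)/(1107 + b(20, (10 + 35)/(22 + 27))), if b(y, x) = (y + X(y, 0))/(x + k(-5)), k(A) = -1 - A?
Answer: 2008012/267767 ≈ 7.4991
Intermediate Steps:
b(y, x) = y/(4 + x) (b(y, x) = (y + 0)/(x + (-1 - 1*(-5))) = y/(x + (-1 + 5)) = y/(x + 4) = y/(4 + x))
(4244 + 4088)/(1107 + b(20, (10 + 35)/(22 + 27))) = (4244 + 4088)/(1107 + 20/(4 + (10 + 35)/(22 + 27))) = 8332/(1107 + 20/(4 + 45/49)) = 8332/(1107 + 20/(241/49)) = 8332/(1107 + 20*(49/241)) = 8332/(1107 + 980/241) = 8332/(267767/241) = 8332*(241/267767) = 2008012/267767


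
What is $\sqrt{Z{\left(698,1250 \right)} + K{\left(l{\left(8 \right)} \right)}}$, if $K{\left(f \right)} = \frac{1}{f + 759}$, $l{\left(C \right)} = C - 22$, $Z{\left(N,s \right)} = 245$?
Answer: $\frac{\sqrt{135981870}}{745} \approx 15.653$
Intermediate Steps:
$l{\left(C \right)} = -22 + C$
$K{\left(f \right)} = \frac{1}{759 + f}$
$\sqrt{Z{\left(698,1250 \right)} + K{\left(l{\left(8 \right)} \right)}} = \sqrt{245 + \frac{1}{759 + \left(-22 + 8\right)}} = \sqrt{245 + \frac{1}{759 - 14}} = \sqrt{245 + \frac{1}{745}} = \sqrt{\frac{182526}{745}} = \frac{\sqrt{135981870}}{745}$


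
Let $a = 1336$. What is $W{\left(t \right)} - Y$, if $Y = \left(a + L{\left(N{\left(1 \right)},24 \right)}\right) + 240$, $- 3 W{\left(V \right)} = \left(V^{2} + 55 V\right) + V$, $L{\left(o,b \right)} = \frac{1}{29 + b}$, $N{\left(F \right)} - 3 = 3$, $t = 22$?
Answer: $- \frac{113845}{53} \approx -2148.0$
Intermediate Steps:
$N{\left(F \right)} = 6$ ($N{\left(F \right)} = 3 + 3 = 6$)
$W{\left(V \right)} = - \frac{56 V}{3} - \frac{V^{2}}{3}$ ($W{\left(V \right)} = - \frac{\left(V^{2} + 55 V\right) + V}{3} = - \frac{V^{2} + 56 V}{3} = - \frac{56 V}{3} - \frac{V^{2}}{3}$)
$Y = \frac{83529}{53}$ ($Y = \left(1336 + \frac{1}{29 + 24}\right) + 240 = \left(1336 + \frac{1}{53}\right) + 240 = \frac{70809}{53} + 240 = \frac{83529}{53} \approx 1576.0$)
$W{\left(t \right)} - Y = \left(- \frac{1}{3}\right) 22 \left(56 + 22\right) - \frac{83529}{53} = \left(- \frac{1}{3}\right) 22 \cdot 78 - \frac{83529}{53} = -572 - \frac{83529}{53} = - \frac{113845}{53}$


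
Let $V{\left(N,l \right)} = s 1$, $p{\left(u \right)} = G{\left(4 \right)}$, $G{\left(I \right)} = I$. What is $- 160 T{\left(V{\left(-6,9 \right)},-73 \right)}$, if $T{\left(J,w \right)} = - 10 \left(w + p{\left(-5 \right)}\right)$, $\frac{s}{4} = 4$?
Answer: $-110400$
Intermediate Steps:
$s = 16$ ($s = 4 \cdot 4 = 16$)
$p{\left(u \right)} = 4$
$V{\left(N,l \right)} = 16$ ($V{\left(N,l \right)} = 16 \cdot 1 = 16$)
$T{\left(J,w \right)} = -40 - 10 w$ ($T{\left(J,w \right)} = - 10 \left(w + 4\right) = - 10 \left(4 + w\right) = -40 - 10 w$)
$- 160 T{\left(V{\left(-6,9 \right)},-73 \right)} = - 160 \left(-40 - -730\right) = - 160 \left(-40 + 730\right) = \left(-160\right) 690 = -110400$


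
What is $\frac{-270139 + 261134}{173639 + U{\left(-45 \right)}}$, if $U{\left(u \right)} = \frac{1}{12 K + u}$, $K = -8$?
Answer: $- \frac{1269705}{24483098} \approx -0.05186$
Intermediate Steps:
$U{\left(u \right)} = \frac{1}{-96 + u}$ ($U{\left(u \right)} = \frac{1}{12 \left(-8\right) + u} = \frac{1}{-96 + u}$)
$\frac{-270139 + 261134}{173639 + U{\left(-45 \right)}} = \frac{-270139 + 261134}{173639 + \frac{1}{-96 - 45}} = - \frac{9005}{173639 + \frac{1}{-141}} = - \frac{9005}{173639 - \frac{1}{141}} = - \frac{9005}{\frac{24483098}{141}} = \left(-9005\right) \frac{141}{24483098} = - \frac{1269705}{24483098}$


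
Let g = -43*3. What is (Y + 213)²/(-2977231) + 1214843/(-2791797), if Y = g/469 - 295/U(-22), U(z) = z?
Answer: -400254569177020944689/884886186650252516268 ≈ -0.45232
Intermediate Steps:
g = -129
Y = 135517/10318 (Y = -129/469 - 295/(-22) = -129*1/469 - 295*(-1/22) = -129/469 + 295/22 = 135517/10318 ≈ 13.134)
(Y + 213)²/(-2977231) + 1214843/(-2791797) = (135517/10318 + 213)²/(-2977231) + 1214843/(-2791797) = (2333251/10318)²*(-1/2977231) + 1214843*(-1/2791797) = (5444060229001/106461124)*(-1/2977231) - 1214843/2791797 = -5444060229001/316959358667644 - 1214843/2791797 = -400254569177020944689/884886186650252516268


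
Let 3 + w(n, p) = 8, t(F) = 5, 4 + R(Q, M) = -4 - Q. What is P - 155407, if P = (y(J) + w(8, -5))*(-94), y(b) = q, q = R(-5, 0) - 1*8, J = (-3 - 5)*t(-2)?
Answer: -154843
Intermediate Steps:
R(Q, M) = -8 - Q (R(Q, M) = -4 + (-4 - Q) = -8 - Q)
w(n, p) = 5 (w(n, p) = -3 + 8 = 5)
J = -40 (J = (-3 - 5)*5 = -8*5 = -40)
q = -11 (q = (-8 - 1*(-5)) - 1*8 = (-8 + 5) - 8 = -3 - 8 = -11)
y(b) = -11
P = 564 (P = (-11 + 5)*(-94) = -6*(-94) = 564)
P - 155407 = 564 - 155407 = -154843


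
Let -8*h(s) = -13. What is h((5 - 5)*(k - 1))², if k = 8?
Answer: 169/64 ≈ 2.6406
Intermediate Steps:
h(s) = 13/8 (h(s) = -⅛*(-13) = 13/8)
h((5 - 5)*(k - 1))² = (13/8)² = 169/64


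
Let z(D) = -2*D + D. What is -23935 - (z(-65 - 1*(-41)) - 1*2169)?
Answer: -21790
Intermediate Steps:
z(D) = -D
-23935 - (z(-65 - 1*(-41)) - 1*2169) = -23935 - (-(-65 - 1*(-41)) - 1*2169) = -23935 - (-(-65 + 41) - 2169) = -23935 - (-1*(-24) - 2169) = -23935 - (24 - 2169) = -23935 - 1*(-2145) = -23935 + 2145 = -21790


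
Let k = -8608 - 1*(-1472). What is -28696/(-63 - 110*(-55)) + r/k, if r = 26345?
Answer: -362502171/42723232 ≈ -8.4849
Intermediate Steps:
k = -7136 (k = -8608 + 1472 = -7136)
-28696/(-63 - 110*(-55)) + r/k = -28696/(-63 - 110*(-55)) + 26345/(-7136) = -28696/(-63 + 6050) + 26345*(-1/7136) = -28696/5987 - 26345/7136 = -362502171/42723232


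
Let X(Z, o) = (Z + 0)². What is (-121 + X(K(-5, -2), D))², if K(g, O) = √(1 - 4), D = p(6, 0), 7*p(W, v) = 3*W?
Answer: 15376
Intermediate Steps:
p(W, v) = 3*W/7 (p(W, v) = (3*W)/7 = 3*W/7)
D = 18/7 (D = (3/7)*6 = 18/7 ≈ 2.5714)
K(g, O) = I*√3 (K(g, O) = √(-3) = I*√3)
X(Z, o) = Z²
(-121 + X(K(-5, -2), D))² = (-121 + (I*√3)²)² = (-121 - 3)² = (-124)² = 15376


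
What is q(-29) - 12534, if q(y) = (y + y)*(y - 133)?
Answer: -3138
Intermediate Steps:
q(y) = 2*y*(-133 + y) (q(y) = (2*y)*(-133 + y) = 2*y*(-133 + y))
q(-29) - 12534 = 2*(-29)*(-133 - 29) - 12534 = 2*(-29)*(-162) - 12534 = 9396 - 12534 = -3138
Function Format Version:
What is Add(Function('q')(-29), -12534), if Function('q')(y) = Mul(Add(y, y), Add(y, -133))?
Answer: -3138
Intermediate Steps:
Function('q')(y) = Mul(2, y, Add(-133, y)) (Function('q')(y) = Mul(Mul(2, y), Add(-133, y)) = Mul(2, y, Add(-133, y)))
Add(Function('q')(-29), -12534) = Add(Mul(2, -29, Add(-133, -29)), -12534) = Add(Mul(2, -29, -162), -12534) = Add(9396, -12534) = -3138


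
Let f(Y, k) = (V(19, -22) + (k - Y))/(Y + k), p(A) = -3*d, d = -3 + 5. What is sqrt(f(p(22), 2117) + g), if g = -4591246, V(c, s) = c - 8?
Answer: 2*I*sqrt(5115015365273)/2111 ≈ 2142.7*I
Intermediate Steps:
V(c, s) = -8 + c
d = 2
p(A) = -6 (p(A) = -3*2 = -6)
f(Y, k) = (11 + k - Y)/(Y + k) (f(Y, k) = ((-8 + 19) + (k - Y))/(Y + k) = (11 + (k - Y))/(Y + k) = (11 + k - Y)/(Y + k))
sqrt(f(p(22), 2117) + g) = sqrt((11 + 2117 - 1*(-6))/(-6 + 2117) - 4591246) = sqrt((11 + 2117 + 6)/2111 - 4591246) = sqrt((1/2111)*2134 - 4591246) = sqrt(2134/2111 - 4591246) = sqrt(-9692118172/2111) = 2*I*sqrt(5115015365273)/2111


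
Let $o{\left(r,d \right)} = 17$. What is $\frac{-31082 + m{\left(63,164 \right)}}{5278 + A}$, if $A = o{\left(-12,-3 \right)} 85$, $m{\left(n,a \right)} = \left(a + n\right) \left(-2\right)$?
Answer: $- \frac{1168}{249} \approx -4.6908$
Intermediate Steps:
$m{\left(n,a \right)} = - 2 a - 2 n$
$A = 1445$ ($A = 17 \cdot 85 = 1445$)
$\frac{-31082 + m{\left(63,164 \right)}}{5278 + A} = \frac{-31082 - 454}{5278 + 1445} = \frac{-31082 - 454}{6723} = \left(-31082 - 454\right) \frac{1}{6723} = \left(-31536\right) \frac{1}{6723} = - \frac{1168}{249}$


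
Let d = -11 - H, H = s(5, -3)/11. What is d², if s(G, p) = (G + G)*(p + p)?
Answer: 3721/121 ≈ 30.752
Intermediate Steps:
s(G, p) = 4*G*p (s(G, p) = (2*G)*(2*p) = 4*G*p)
H = -60/11 (H = (4*5*(-3))/11 = -60*1/11 = -60/11 ≈ -5.4545)
d = -61/11 (d = -11 - 1*(-60/11) = -11 + 60/11 = -61/11 ≈ -5.5455)
d² = (-61/11)² = 3721/121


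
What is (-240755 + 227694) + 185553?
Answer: 172492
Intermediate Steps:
(-240755 + 227694) + 185553 = -13061 + 185553 = 172492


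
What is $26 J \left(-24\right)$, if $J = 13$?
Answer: $-8112$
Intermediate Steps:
$26 J \left(-24\right) = 26 \cdot 13 \left(-24\right) = 338 \left(-24\right) = -8112$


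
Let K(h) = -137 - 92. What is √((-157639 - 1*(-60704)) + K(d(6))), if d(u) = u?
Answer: 6*I*√2699 ≈ 311.71*I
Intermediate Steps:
K(h) = -229
√((-157639 - 1*(-60704)) + K(d(6))) = √((-157639 - 1*(-60704)) - 229) = √((-157639 + 60704) - 229) = √(-96935 - 229) = √(-97164) = 6*I*√2699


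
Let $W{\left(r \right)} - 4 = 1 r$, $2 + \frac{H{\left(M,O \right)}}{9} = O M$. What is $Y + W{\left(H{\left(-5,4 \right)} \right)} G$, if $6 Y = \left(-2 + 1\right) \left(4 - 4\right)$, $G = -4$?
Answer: $776$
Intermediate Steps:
$H{\left(M,O \right)} = -18 + 9 M O$ ($H{\left(M,O \right)} = -18 + 9 O M = -18 + 9 M O$)
$Y = 0$ ($Y = \frac{\left(-2 + 1\right) \left(4 - 4\right)}{6} = \frac{\left(-1\right) 0}{6} = \frac{1}{6} \cdot 0 = 0$)
$W{\left(r \right)} = 4 + r$ ($W{\left(r \right)} = 4 + 1 r = 4 + r$)
$Y + W{\left(H{\left(-5,4 \right)} \right)} G = 0 + \left(4 + \left(-18 + 9 \left(-5\right) 4\right)\right) \left(-4\right) = 0 + \left(4 - 198\right) \left(-4\right) = 0 - -776 = 0 + 776 = 776$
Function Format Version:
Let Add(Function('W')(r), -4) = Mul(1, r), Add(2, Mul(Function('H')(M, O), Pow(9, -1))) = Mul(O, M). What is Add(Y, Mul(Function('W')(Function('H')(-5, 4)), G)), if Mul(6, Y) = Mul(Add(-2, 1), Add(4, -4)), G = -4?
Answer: 776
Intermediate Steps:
Function('H')(M, O) = Add(-18, Mul(9, M, O)) (Function('H')(M, O) = Add(-18, Mul(9, Mul(O, M))) = Add(-18, Mul(9, Mul(M, O))) = Add(-18, Mul(9, M, O)))
Y = 0 (Y = Mul(Rational(1, 6), Mul(Add(-2, 1), Add(4, -4))) = Mul(Rational(1, 6), Mul(-1, 0)) = Mul(Rational(1, 6), 0) = 0)
Function('W')(r) = Add(4, r) (Function('W')(r) = Add(4, Mul(1, r)) = Add(4, r))
Add(Y, Mul(Function('W')(Function('H')(-5, 4)), G)) = Add(0, Mul(Add(4, Add(-18, Mul(9, -5, 4))), -4)) = Add(0, Mul(Add(4, Add(-18, -180)), -4)) = Add(0, Mul(Add(4, -198), -4)) = Add(0, Mul(-194, -4)) = Add(0, 776) = 776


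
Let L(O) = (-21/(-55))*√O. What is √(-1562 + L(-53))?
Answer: √(-4725050 + 1155*I*√53)/55 ≈ 0.035166 + 39.522*I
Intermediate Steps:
L(O) = 21*√O/55 (L(O) = (-21*(-1/55))*√O = 21*√O/55)
√(-1562 + L(-53)) = √(-1562 + 21*√(-53)/55) = √(-1562 + 21*(I*√53)/55) = √(-1562 + 21*I*√53/55)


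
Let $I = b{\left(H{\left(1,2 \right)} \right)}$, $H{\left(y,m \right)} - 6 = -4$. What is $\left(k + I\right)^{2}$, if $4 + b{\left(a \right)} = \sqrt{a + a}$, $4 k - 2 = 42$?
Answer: $81$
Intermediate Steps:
$k = 11$ ($k = \frac{1}{2} + \frac{1}{4} \cdot 42 = \frac{1}{2} + \frac{21}{2} = 11$)
$H{\left(y,m \right)} = 2$ ($H{\left(y,m \right)} = 6 - 4 = 2$)
$b{\left(a \right)} = -4 + \sqrt{2} \sqrt{a}$ ($b{\left(a \right)} = -4 + \sqrt{a + a} = -4 + \sqrt{2 a} = -4 + \sqrt{2} \sqrt{a}$)
$I = -2$ ($I = -4 + \sqrt{2} \sqrt{2} = -4 + 2 = -2$)
$\left(k + I\right)^{2} = \left(11 - 2\right)^{2} = 9^{2} = 81$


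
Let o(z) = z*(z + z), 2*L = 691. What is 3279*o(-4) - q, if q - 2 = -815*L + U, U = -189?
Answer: 773395/2 ≈ 3.8670e+5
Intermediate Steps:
L = 691/2 (L = (1/2)*691 = 691/2 ≈ 345.50)
o(z) = 2*z**2 (o(z) = z*(2*z) = 2*z**2)
q = -563539/2 (q = 2 + (-815*691/2 - 189) = 2 + (-563165/2 - 189) = 2 - 563543/2 = -563539/2 ≈ -2.8177e+5)
3279*o(-4) - q = 3279*(2*(-4)**2) - 1*(-563539/2) = 3279*(2*16) + 563539/2 = 3279*32 + 563539/2 = 104928 + 563539/2 = 773395/2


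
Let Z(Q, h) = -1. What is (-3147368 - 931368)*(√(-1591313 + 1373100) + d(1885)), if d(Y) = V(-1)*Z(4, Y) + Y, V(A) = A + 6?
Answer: -7668023680 - 4078736*I*√218213 ≈ -7.668e+9 - 1.9053e+9*I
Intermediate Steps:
V(A) = 6 + A
d(Y) = -5 + Y (d(Y) = (6 - 1)*(-1) + Y = 5*(-1) + Y = -5 + Y)
(-3147368 - 931368)*(√(-1591313 + 1373100) + d(1885)) = (-3147368 - 931368)*(√(-1591313 + 1373100) + (-5 + 1885)) = -4078736*(√(-218213) + 1880) = -4078736*(I*√218213 + 1880) = -4078736*(1880 + I*√218213) = -7668023680 - 4078736*I*√218213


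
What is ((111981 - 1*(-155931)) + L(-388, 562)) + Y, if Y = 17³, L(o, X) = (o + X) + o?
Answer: 272611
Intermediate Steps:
L(o, X) = X + 2*o (L(o, X) = (X + o) + o = X + 2*o)
Y = 4913
((111981 - 1*(-155931)) + L(-388, 562)) + Y = ((111981 - 1*(-155931)) + (562 + 2*(-388))) + 4913 = ((111981 + 155931) + (562 - 776)) + 4913 = (267912 - 214) + 4913 = 267698 + 4913 = 272611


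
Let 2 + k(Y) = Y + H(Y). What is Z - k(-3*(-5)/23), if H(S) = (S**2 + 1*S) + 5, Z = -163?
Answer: -88729/529 ≈ -167.73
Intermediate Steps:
H(S) = 5 + S + S**2 (H(S) = (S**2 + S) + 5 = (S + S**2) + 5 = 5 + S + S**2)
k(Y) = 3 + Y**2 + 2*Y (k(Y) = -2 + (Y + (5 + Y + Y**2)) = -2 + (5 + Y**2 + 2*Y) = 3 + Y**2 + 2*Y)
Z - k(-3*(-5)/23) = -163 - (3 + (-3*(-5)/23)**2 + 2*(-3*(-5)/23)) = -163 - (3 + (15*(1/23))**2 + 2*(15*(1/23))) = -163 - (3 + (15/23)**2 + 2*(15/23)) = -163 - (3 + 225/529 + 30/23) = -163 - 1*2502/529 = -163 - 2502/529 = -88729/529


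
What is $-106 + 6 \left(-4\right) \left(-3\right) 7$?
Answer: $398$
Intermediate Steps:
$-106 + 6 \left(-4\right) \left(-3\right) 7 = -106 + \left(-24\right) \left(-3\right) 7 = -106 + 72 \cdot 7 = -106 + 504 = 398$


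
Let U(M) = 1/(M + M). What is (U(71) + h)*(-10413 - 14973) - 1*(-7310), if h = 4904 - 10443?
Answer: 9984033151/71 ≈ 1.4062e+8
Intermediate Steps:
U(M) = 1/(2*M)
h = -5539
(U(71) + h)*(-10413 - 14973) - 1*(-7310) = ((1/2)/71 - 5539)*(-10413 - 14973) - 1*(-7310) = ((1/2)*(1/71) - 5539)*(-25386) + 7310 = (1/142 - 5539)*(-25386) + 7310 = -786537/142*(-25386) + 7310 = 9983514141/71 + 7310 = 9984033151/71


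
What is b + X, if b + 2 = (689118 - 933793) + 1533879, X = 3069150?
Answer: 4358352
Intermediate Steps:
b = 1289202 (b = -2 + ((689118 - 933793) + 1533879) = -2 + (-244675 + 1533879) = -2 + 1289204 = 1289202)
b + X = 1289202 + 3069150 = 4358352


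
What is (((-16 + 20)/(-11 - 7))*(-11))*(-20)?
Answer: -440/9 ≈ -48.889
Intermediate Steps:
(((-16 + 20)/(-11 - 7))*(-11))*(-20) = ((4/(-18))*(-11))*(-20) = ((4*(-1/18))*(-11))*(-20) = -2/9*(-11)*(-20) = (22/9)*(-20) = -440/9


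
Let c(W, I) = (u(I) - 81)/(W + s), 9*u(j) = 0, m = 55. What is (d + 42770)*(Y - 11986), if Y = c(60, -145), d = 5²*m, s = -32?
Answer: -14818990905/28 ≈ -5.2925e+8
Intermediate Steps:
u(j) = 0 (u(j) = (⅑)*0 = 0)
d = 1375 (d = 5²*55 = 25*55 = 1375)
c(W, I) = -81/(-32 + W) (c(W, I) = (0 - 81)/(W - 32) = -81/(-32 + W))
Y = -81/28 (Y = -81/(-32 + 60) = -81/28 ≈ -2.8929)
(d + 42770)*(Y - 11986) = (1375 + 42770)*(-81/28 - 11986) = 44145*(-335689/28) = -14818990905/28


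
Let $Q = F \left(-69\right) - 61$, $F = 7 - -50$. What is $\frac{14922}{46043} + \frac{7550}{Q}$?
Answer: $- \frac{144013091}{91947871} \approx -1.5662$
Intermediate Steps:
$F = 57$ ($F = 7 + 50 = 57$)
$Q = -3994$ ($Q = 57 \left(-69\right) - 61 = -3933 - 61 = -3994$)
$\frac{14922}{46043} + \frac{7550}{Q} = \frac{14922}{46043} + \frac{7550}{-3994} = 14922 \cdot \frac{1}{46043} + 7550 \left(- \frac{1}{3994}\right) = \frac{14922}{46043} - \frac{3775}{1997} = - \frac{144013091}{91947871}$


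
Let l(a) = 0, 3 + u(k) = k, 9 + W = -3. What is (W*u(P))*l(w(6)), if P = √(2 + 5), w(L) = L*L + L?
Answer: 0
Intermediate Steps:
W = -12 (W = -9 - 3 = -12)
w(L) = L + L² (w(L) = L² + L = L + L²)
P = √7 ≈ 2.6458
u(k) = -3 + k
(W*u(P))*l(w(6)) = -12*(-3 + √7)*0 = (36 - 12*√7)*0 = 0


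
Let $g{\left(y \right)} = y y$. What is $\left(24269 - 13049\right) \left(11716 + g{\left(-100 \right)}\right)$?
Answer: $243653520$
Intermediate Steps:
$g{\left(y \right)} = y^{2}$
$\left(24269 - 13049\right) \left(11716 + g{\left(-100 \right)}\right) = \left(24269 - 13049\right) \left(11716 + \left(-100\right)^{2}\right) = 11220 \left(11716 + 10000\right) = 11220 \cdot 21716 = 243653520$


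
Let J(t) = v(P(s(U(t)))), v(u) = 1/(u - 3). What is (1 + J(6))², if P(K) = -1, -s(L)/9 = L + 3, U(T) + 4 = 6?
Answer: 9/16 ≈ 0.56250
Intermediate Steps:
U(T) = 2 (U(T) = -4 + 6 = 2)
s(L) = -27 - 9*L (s(L) = -9*(L + 3) = -9*(3 + L) = -27 - 9*L)
v(u) = 1/(-3 + u)
J(t) = -¼ (J(t) = 1/(-3 - 1) = 1/(-4) = -¼)
(1 + J(6))² = (1 - ¼)² = (¾)² = 9/16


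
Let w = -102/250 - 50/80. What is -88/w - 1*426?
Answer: -352058/1033 ≈ -340.81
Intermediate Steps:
w = -1033/1000 (w = -102*1/250 - 50*1/80 = -51/125 - 5/8 = -1033/1000 ≈ -1.0330)
-88/w - 1*426 = -88/(-1033/1000) - 1*426 = -88*(-1000/1033) - 426 = 88000/1033 - 426 = -352058/1033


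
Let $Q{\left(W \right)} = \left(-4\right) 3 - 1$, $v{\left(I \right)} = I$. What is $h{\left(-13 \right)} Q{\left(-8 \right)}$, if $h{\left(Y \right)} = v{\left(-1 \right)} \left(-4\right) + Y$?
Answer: $117$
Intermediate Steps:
$Q{\left(W \right)} = -13$ ($Q{\left(W \right)} = -12 - 1 = -13$)
$h{\left(Y \right)} = 4 + Y$ ($h{\left(Y \right)} = \left(-1\right) \left(-4\right) + Y = 4 + Y$)
$h{\left(-13 \right)} Q{\left(-8 \right)} = \left(4 - 13\right) \left(-13\right) = \left(-9\right) \left(-13\right) = 117$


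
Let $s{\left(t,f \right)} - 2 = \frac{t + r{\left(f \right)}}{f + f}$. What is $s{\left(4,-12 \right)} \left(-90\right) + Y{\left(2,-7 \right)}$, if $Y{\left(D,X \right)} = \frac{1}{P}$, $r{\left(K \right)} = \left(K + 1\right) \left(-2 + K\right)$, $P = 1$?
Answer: $\frac{827}{2} \approx 413.5$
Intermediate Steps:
$r{\left(K \right)} = \left(1 + K\right) \left(-2 + K\right)$
$Y{\left(D,X \right)} = 1$ ($Y{\left(D,X \right)} = 1^{-1} = 1$)
$s{\left(t,f \right)} = 2 + \frac{-2 + t + f^{2} - f}{2 f}$ ($s{\left(t,f \right)} = 2 + \frac{t - \left(2 + f - f^{2}\right)}{f + f} = 2 + \frac{-2 + t + f^{2} - f}{2 f}$)
$s{\left(4,-12 \right)} \left(-90\right) + Y{\left(2,-7 \right)} = \frac{-2 + 4 + \left(-12\right)^{2} + 3 \left(-12\right)}{2 \left(-12\right)} \left(-90\right) + 1 = \frac{1}{2} \left(- \frac{1}{12}\right) \left(-2 + 4 + 144 - 36\right) \left(-90\right) + 1 = \frac{1}{2} \left(- \frac{1}{12}\right) 110 \left(-90\right) + 1 = \left(- \frac{55}{12}\right) \left(-90\right) + 1 = \frac{825}{2} + 1 = \frac{827}{2}$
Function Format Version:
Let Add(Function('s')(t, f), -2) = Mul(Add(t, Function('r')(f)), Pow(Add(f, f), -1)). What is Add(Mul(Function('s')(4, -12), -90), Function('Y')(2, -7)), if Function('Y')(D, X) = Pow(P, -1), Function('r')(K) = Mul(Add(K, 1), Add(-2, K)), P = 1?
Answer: Rational(827, 2) ≈ 413.50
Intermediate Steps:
Function('r')(K) = Mul(Add(1, K), Add(-2, K))
Function('Y')(D, X) = 1 (Function('Y')(D, X) = Pow(1, -1) = 1)
Function('s')(t, f) = Add(2, Mul(Rational(1, 2), Pow(f, -1), Add(-2, t, Pow(f, 2), Mul(-1, f)))) (Function('s')(t, f) = Add(2, Mul(Add(t, Add(-2, Pow(f, 2), Mul(-1, f))), Pow(Add(f, f), -1))) = Add(2, Mul(Add(-2, t, Pow(f, 2), Mul(-1, f)), Pow(Mul(2, f), -1))) = Add(2, Mul(Add(-2, t, Pow(f, 2), Mul(-1, f)), Mul(Rational(1, 2), Pow(f, -1)))) = Add(2, Mul(Rational(1, 2), Pow(f, -1), Add(-2, t, Pow(f, 2), Mul(-1, f)))))
Add(Mul(Function('s')(4, -12), -90), Function('Y')(2, -7)) = Add(Mul(Mul(Rational(1, 2), Pow(-12, -1), Add(-2, 4, Pow(-12, 2), Mul(3, -12))), -90), 1) = Add(Mul(Mul(Rational(1, 2), Rational(-1, 12), Add(-2, 4, 144, -36)), -90), 1) = Add(Mul(Mul(Rational(1, 2), Rational(-1, 12), 110), -90), 1) = Add(Mul(Rational(-55, 12), -90), 1) = Add(Rational(825, 2), 1) = Rational(827, 2)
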